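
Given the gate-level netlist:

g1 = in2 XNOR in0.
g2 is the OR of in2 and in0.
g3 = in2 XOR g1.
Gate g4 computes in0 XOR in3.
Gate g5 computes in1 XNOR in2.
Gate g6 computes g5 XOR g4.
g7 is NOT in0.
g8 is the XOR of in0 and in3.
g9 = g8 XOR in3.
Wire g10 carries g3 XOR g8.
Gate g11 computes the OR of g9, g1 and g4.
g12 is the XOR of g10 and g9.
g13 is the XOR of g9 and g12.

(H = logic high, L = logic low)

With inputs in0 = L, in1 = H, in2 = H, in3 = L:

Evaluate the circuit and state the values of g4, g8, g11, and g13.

g1 = in2 XNOR in0 = H XNOR L = L
g3 = in2 XOR g1 = H XOR L = H
g4 = in0 XOR in3 = L XOR L = L
g8 = in0 XOR in3 = L XOR L = L
g9 = g8 XOR in3 = L XOR L = L
g10 = g3 XOR g8 = H XOR L = H
g11 = g9 OR g1 OR g4 = L OR L OR L = L
g12 = g10 XOR g9 = H XOR L = H
g13 = g9 XOR g12 = L XOR H = H

g4 = L, g8 = L, g11 = L, g13 = H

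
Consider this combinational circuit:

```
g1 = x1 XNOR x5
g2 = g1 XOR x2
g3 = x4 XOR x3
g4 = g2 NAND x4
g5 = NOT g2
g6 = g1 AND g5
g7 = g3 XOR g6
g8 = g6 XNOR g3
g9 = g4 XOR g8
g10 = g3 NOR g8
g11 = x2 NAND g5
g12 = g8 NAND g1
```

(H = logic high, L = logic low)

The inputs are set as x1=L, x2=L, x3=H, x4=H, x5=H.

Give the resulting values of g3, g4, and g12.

g1 = x1 XNOR x5 = L XNOR H = L
g2 = g1 XOR x2 = L XOR L = L
g3 = x4 XOR x3 = H XOR H = L
g4 = g2 NAND x4 = L NAND H = H
g5 = NOT g2 = NOT L = H
g6 = g1 AND g5 = L AND H = L
g8 = g6 XNOR g3 = L XNOR L = H
g12 = g8 NAND g1 = H NAND L = H

g3 = L  g4 = H  g12 = H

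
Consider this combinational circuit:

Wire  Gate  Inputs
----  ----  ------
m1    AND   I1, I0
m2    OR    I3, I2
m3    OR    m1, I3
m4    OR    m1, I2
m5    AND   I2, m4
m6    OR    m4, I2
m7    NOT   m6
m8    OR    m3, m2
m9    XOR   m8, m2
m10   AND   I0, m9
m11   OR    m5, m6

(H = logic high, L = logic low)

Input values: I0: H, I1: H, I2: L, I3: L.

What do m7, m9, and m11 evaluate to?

m7 = L; m9 = H; m11 = H

m1 = I1 AND I0 = H AND H = H
m2 = I3 OR I2 = L OR L = L
m3 = m1 OR I3 = H OR L = H
m4 = m1 OR I2 = H OR L = H
m5 = I2 AND m4 = L AND H = L
m6 = m4 OR I2 = H OR L = H
m7 = NOT m6 = NOT H = L
m8 = m3 OR m2 = H OR L = H
m9 = m8 XOR m2 = H XOR L = H
m11 = m5 OR m6 = L OR H = H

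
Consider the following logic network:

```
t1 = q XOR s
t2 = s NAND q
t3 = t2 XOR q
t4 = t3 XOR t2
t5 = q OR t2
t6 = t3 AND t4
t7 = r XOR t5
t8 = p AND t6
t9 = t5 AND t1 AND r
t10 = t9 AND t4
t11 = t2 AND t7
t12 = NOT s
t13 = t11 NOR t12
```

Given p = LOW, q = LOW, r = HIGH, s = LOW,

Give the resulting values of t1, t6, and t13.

t1 = LOW, t6 = LOW, t13 = LOW

t1 = q XOR s = LOW XOR LOW = LOW
t2 = s NAND q = LOW NAND LOW = HIGH
t3 = t2 XOR q = HIGH XOR LOW = HIGH
t4 = t3 XOR t2 = HIGH XOR HIGH = LOW
t5 = q OR t2 = LOW OR HIGH = HIGH
t6 = t3 AND t4 = HIGH AND LOW = LOW
t7 = r XOR t5 = HIGH XOR HIGH = LOW
t11 = t2 AND t7 = HIGH AND LOW = LOW
t12 = NOT s = NOT LOW = HIGH
t13 = t11 NOR t12 = LOW NOR HIGH = LOW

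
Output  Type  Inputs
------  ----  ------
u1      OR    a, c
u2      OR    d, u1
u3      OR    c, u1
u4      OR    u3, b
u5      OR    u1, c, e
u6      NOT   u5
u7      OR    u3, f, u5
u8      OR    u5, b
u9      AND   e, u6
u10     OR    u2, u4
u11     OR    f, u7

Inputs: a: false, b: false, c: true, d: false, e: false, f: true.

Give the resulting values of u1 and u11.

u1 = a OR c = false OR true = true
u3 = c OR u1 = true OR true = true
u5 = u1 OR c OR e = true OR true OR false = true
u7 = u3 OR f OR u5 = true OR true OR true = true
u11 = f OR u7 = true OR true = true

u1 = true, u11 = true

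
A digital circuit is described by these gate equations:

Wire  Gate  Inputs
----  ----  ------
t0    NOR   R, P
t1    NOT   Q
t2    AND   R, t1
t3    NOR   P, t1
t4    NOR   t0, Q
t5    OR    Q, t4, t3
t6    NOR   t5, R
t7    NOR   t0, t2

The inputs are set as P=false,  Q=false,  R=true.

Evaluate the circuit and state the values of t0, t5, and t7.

t0 = R NOR P = true NOR false = false
t1 = NOT Q = NOT false = true
t2 = R AND t1 = true AND true = true
t3 = P NOR t1 = false NOR true = false
t4 = t0 NOR Q = false NOR false = true
t5 = Q OR t4 OR t3 = false OR true OR false = true
t7 = t0 NOR t2 = false NOR true = false

t0 = false  t5 = true  t7 = false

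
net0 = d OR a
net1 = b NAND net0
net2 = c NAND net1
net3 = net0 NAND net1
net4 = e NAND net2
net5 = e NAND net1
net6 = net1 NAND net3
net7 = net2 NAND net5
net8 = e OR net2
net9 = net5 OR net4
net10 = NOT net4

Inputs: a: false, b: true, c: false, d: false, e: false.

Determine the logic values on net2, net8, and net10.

net2 = true, net8 = true, net10 = false

net0 = d OR a = false OR false = false
net1 = b NAND net0 = true NAND false = true
net2 = c NAND net1 = false NAND true = true
net4 = e NAND net2 = false NAND true = true
net8 = e OR net2 = false OR true = true
net10 = NOT net4 = NOT true = false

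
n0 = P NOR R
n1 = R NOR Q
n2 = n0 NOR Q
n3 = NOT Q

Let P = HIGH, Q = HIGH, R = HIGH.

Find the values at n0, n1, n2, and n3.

n0 = P NOR R = HIGH NOR HIGH = LOW
n1 = R NOR Q = HIGH NOR HIGH = LOW
n2 = n0 NOR Q = LOW NOR HIGH = LOW
n3 = NOT Q = NOT HIGH = LOW

n0 = LOW  n1 = LOW  n2 = LOW  n3 = LOW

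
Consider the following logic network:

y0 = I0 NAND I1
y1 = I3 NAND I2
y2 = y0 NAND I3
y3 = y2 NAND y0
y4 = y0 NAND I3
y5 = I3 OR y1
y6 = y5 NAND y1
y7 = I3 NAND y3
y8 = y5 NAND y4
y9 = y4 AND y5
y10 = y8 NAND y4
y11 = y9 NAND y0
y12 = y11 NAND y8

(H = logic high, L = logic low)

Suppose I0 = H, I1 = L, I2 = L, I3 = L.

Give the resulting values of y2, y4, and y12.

y2 = H; y4 = H; y12 = H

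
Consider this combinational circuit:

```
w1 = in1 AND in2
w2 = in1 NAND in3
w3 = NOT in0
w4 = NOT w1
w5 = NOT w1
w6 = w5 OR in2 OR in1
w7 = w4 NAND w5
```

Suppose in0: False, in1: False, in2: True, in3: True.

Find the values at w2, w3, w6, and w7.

w1 = in1 AND in2 = False AND True = False
w2 = in1 NAND in3 = False NAND True = True
w3 = NOT in0 = NOT False = True
w4 = NOT w1 = NOT False = True
w5 = NOT w1 = NOT False = True
w6 = w5 OR in2 OR in1 = True OR True OR False = True
w7 = w4 NAND w5 = True NAND True = False

w2 = True, w3 = True, w6 = True, w7 = False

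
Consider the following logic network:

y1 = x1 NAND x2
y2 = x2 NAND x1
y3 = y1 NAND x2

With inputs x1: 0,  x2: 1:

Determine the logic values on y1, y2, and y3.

y1 = x1 NAND x2 = 0 NAND 1 = 1
y2 = x2 NAND x1 = 1 NAND 0 = 1
y3 = y1 NAND x2 = 1 NAND 1 = 0

y1 = 1, y2 = 1, y3 = 0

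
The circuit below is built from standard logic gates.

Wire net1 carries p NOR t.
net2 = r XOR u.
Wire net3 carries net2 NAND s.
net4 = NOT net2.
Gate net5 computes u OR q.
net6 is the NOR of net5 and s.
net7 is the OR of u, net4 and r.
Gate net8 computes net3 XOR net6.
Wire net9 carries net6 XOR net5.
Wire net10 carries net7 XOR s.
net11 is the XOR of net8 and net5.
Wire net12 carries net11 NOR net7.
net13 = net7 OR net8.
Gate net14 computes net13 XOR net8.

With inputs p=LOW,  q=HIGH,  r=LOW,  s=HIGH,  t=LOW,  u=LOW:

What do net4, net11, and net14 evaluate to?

net2 = r XOR u = LOW XOR LOW = LOW
net3 = net2 NAND s = LOW NAND HIGH = HIGH
net4 = NOT net2 = NOT LOW = HIGH
net5 = u OR q = LOW OR HIGH = HIGH
net6 = net5 NOR s = HIGH NOR HIGH = LOW
net7 = u OR net4 OR r = LOW OR HIGH OR LOW = HIGH
net8 = net3 XOR net6 = HIGH XOR LOW = HIGH
net11 = net8 XOR net5 = HIGH XOR HIGH = LOW
net13 = net7 OR net8 = HIGH OR HIGH = HIGH
net14 = net13 XOR net8 = HIGH XOR HIGH = LOW

net4 = HIGH  net11 = LOW  net14 = LOW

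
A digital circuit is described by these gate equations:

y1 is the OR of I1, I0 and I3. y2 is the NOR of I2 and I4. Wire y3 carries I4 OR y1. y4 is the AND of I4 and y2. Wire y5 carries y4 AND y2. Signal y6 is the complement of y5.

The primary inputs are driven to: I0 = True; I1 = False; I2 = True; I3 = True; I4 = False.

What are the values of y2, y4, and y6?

y2 = False, y4 = False, y6 = True

y2 = I2 NOR I4 = True NOR False = False
y4 = I4 AND y2 = False AND False = False
y5 = y4 AND y2 = False AND False = False
y6 = NOT y5 = NOT False = True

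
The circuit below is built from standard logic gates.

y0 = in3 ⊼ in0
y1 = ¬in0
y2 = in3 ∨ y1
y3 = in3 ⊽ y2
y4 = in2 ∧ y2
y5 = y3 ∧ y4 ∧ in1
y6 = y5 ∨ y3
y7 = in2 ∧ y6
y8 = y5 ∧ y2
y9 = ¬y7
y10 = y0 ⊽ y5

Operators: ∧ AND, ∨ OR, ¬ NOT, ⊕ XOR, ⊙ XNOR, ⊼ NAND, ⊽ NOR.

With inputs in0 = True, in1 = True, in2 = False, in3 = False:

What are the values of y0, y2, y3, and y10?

y0 = True; y2 = False; y3 = True; y10 = False

y0 = in3 NAND in0 = False NAND True = True
y1 = NOT in0 = NOT True = False
y2 = in3 OR y1 = False OR False = False
y3 = in3 NOR y2 = False NOR False = True
y4 = in2 AND y2 = False AND False = False
y5 = y3 AND y4 AND in1 = True AND False AND True = False
y10 = y0 NOR y5 = True NOR False = False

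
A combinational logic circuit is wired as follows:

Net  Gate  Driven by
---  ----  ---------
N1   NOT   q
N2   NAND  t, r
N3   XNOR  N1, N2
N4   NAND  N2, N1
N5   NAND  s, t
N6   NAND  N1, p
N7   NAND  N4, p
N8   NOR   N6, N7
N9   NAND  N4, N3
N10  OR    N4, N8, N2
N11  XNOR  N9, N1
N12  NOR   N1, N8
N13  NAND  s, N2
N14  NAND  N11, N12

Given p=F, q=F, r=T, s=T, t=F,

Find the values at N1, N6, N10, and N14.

N1 = NOT q = NOT F = T
N2 = t NAND r = F NAND T = T
N3 = N1 XNOR N2 = T XNOR T = T
N4 = N2 NAND N1 = T NAND T = F
N6 = N1 NAND p = T NAND F = T
N7 = N4 NAND p = F NAND F = T
N8 = N6 NOR N7 = T NOR T = F
N9 = N4 NAND N3 = F NAND T = T
N10 = N4 OR N8 OR N2 = F OR F OR T = T
N11 = N9 XNOR N1 = T XNOR T = T
N12 = N1 NOR N8 = T NOR F = F
N14 = N11 NAND N12 = T NAND F = T

N1 = T, N6 = T, N10 = T, N14 = T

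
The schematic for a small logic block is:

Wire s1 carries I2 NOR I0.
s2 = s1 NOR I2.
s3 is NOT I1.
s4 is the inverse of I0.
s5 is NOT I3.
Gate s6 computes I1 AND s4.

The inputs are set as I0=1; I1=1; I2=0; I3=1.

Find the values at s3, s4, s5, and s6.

s3 = 0; s4 = 0; s5 = 0; s6 = 0

s3 = NOT I1 = NOT 1 = 0
s4 = NOT I0 = NOT 1 = 0
s5 = NOT I3 = NOT 1 = 0
s6 = I1 AND s4 = 1 AND 0 = 0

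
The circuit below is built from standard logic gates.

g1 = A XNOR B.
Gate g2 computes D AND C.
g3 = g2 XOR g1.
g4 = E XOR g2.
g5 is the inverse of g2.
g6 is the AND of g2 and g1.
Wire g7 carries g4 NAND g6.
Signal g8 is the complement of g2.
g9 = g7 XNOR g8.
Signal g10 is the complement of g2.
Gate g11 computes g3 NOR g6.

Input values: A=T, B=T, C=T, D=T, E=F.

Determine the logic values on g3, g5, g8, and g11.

g3 = F, g5 = F, g8 = F, g11 = F

g1 = A XNOR B = T XNOR T = T
g2 = D AND C = T AND T = T
g3 = g2 XOR g1 = T XOR T = F
g5 = NOT g2 = NOT T = F
g6 = g2 AND g1 = T AND T = T
g8 = NOT g2 = NOT T = F
g11 = g3 NOR g6 = F NOR T = F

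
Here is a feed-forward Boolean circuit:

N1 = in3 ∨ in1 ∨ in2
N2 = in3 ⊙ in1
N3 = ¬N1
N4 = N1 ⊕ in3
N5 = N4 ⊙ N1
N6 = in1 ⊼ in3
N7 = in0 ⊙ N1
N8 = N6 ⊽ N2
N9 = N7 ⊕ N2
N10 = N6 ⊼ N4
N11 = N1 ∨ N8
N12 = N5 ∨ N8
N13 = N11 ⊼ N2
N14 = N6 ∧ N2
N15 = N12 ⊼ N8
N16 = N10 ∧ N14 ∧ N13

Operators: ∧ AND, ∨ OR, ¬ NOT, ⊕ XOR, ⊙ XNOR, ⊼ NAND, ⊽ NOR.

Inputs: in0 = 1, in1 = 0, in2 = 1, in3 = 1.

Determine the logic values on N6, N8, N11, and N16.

N6 = 1; N8 = 0; N11 = 1; N16 = 0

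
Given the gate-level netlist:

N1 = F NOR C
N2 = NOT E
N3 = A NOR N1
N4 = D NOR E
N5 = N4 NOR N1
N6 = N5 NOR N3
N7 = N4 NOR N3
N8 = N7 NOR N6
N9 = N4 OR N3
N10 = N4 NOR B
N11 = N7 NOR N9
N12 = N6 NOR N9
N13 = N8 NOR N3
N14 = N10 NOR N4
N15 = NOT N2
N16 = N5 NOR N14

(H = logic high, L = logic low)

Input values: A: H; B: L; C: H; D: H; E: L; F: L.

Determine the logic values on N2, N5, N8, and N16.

N1 = F NOR C = L NOR H = L
N2 = NOT E = NOT L = H
N3 = A NOR N1 = H NOR L = L
N4 = D NOR E = H NOR L = L
N5 = N4 NOR N1 = L NOR L = H
N6 = N5 NOR N3 = H NOR L = L
N7 = N4 NOR N3 = L NOR L = H
N8 = N7 NOR N6 = H NOR L = L
N10 = N4 NOR B = L NOR L = H
N14 = N10 NOR N4 = H NOR L = L
N16 = N5 NOR N14 = H NOR L = L

N2 = H, N5 = H, N8 = L, N16 = L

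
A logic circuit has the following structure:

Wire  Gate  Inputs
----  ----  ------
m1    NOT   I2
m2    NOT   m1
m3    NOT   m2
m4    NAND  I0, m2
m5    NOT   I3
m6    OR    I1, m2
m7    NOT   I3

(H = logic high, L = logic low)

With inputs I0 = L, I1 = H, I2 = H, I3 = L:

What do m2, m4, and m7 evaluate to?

m1 = NOT I2 = NOT H = L
m2 = NOT m1 = NOT L = H
m4 = I0 NAND m2 = L NAND H = H
m7 = NOT I3 = NOT L = H

m2 = H, m4 = H, m7 = H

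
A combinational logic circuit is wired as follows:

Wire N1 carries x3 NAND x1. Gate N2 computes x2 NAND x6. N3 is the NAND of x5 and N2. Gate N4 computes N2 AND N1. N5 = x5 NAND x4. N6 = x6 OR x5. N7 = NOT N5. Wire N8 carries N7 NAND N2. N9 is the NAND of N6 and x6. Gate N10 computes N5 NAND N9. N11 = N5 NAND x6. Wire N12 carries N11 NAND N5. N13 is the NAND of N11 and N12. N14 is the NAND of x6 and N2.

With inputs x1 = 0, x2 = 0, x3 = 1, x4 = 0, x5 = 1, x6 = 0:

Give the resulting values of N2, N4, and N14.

N1 = x3 NAND x1 = 1 NAND 0 = 1
N2 = x2 NAND x6 = 0 NAND 0 = 1
N4 = N2 AND N1 = 1 AND 1 = 1
N14 = x6 NAND N2 = 0 NAND 1 = 1

N2 = 1, N4 = 1, N14 = 1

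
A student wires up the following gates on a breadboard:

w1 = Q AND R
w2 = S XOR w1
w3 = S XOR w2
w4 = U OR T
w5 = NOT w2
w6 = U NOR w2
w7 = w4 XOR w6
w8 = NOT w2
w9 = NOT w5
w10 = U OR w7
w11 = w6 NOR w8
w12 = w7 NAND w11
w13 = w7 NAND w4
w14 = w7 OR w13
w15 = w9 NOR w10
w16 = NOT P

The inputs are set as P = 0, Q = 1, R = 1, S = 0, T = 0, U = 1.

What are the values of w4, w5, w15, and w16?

w1 = Q AND R = 1 AND 1 = 1
w2 = S XOR w1 = 0 XOR 1 = 1
w4 = U OR T = 1 OR 0 = 1
w5 = NOT w2 = NOT 1 = 0
w6 = U NOR w2 = 1 NOR 1 = 0
w7 = w4 XOR w6 = 1 XOR 0 = 1
w9 = NOT w5 = NOT 0 = 1
w10 = U OR w7 = 1 OR 1 = 1
w15 = w9 NOR w10 = 1 NOR 1 = 0
w16 = NOT P = NOT 0 = 1

w4 = 1, w5 = 0, w15 = 0, w16 = 1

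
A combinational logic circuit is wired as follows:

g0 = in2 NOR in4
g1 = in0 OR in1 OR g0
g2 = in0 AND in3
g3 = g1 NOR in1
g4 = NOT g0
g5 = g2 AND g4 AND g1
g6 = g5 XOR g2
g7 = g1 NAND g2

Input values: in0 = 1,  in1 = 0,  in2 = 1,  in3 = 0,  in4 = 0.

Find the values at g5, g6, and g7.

g0 = in2 NOR in4 = 1 NOR 0 = 0
g1 = in0 OR in1 OR g0 = 1 OR 0 OR 0 = 1
g2 = in0 AND in3 = 1 AND 0 = 0
g4 = NOT g0 = NOT 0 = 1
g5 = g2 AND g4 AND g1 = 0 AND 1 AND 1 = 0
g6 = g5 XOR g2 = 0 XOR 0 = 0
g7 = g1 NAND g2 = 1 NAND 0 = 1

g5 = 0, g6 = 0, g7 = 1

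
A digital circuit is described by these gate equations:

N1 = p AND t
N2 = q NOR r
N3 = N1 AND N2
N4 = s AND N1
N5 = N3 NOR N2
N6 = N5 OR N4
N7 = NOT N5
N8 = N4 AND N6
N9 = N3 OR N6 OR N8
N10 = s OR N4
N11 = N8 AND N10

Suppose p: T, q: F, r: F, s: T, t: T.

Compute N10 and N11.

N10 = T, N11 = T

N1 = p AND t = T AND T = T
N2 = q NOR r = F NOR F = T
N3 = N1 AND N2 = T AND T = T
N4 = s AND N1 = T AND T = T
N5 = N3 NOR N2 = T NOR T = F
N6 = N5 OR N4 = F OR T = T
N8 = N4 AND N6 = T AND T = T
N10 = s OR N4 = T OR T = T
N11 = N8 AND N10 = T AND T = T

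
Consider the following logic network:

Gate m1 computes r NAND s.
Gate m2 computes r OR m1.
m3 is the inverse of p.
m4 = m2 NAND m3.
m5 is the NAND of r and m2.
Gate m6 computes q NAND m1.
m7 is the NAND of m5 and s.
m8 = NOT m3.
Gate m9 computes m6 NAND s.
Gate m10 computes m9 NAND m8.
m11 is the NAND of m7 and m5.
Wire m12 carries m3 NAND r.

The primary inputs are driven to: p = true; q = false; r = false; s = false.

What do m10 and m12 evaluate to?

m1 = r NAND s = false NAND false = true
m3 = NOT p = NOT true = false
m6 = q NAND m1 = false NAND true = true
m8 = NOT m3 = NOT false = true
m9 = m6 NAND s = true NAND false = true
m10 = m9 NAND m8 = true NAND true = false
m12 = m3 NAND r = false NAND false = true

m10 = false; m12 = true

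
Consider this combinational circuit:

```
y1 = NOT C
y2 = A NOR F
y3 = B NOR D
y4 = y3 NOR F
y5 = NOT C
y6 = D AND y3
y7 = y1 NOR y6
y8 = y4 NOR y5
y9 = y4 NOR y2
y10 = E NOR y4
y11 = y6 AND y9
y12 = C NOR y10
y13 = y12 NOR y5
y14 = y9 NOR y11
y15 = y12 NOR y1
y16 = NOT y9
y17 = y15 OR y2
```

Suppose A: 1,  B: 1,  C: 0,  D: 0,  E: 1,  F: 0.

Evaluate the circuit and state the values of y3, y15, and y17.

y1 = NOT C = NOT 0 = 1
y2 = A NOR F = 1 NOR 0 = 0
y3 = B NOR D = 1 NOR 0 = 0
y4 = y3 NOR F = 0 NOR 0 = 1
y10 = E NOR y4 = 1 NOR 1 = 0
y12 = C NOR y10 = 0 NOR 0 = 1
y15 = y12 NOR y1 = 1 NOR 1 = 0
y17 = y15 OR y2 = 0 OR 0 = 0

y3 = 0, y15 = 0, y17 = 0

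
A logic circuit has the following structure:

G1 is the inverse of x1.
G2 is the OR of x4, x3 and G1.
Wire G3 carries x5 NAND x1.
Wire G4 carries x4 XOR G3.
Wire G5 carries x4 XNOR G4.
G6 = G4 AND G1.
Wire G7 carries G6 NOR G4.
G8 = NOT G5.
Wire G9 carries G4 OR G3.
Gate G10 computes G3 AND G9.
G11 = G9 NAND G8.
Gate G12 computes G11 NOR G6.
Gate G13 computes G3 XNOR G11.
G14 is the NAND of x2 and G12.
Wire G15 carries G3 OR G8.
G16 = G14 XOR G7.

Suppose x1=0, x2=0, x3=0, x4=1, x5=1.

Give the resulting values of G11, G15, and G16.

G1 = NOT x1 = NOT 0 = 1
G3 = x5 NAND x1 = 1 NAND 0 = 1
G4 = x4 XOR G3 = 1 XOR 1 = 0
G5 = x4 XNOR G4 = 1 XNOR 0 = 0
G6 = G4 AND G1 = 0 AND 1 = 0
G7 = G6 NOR G4 = 0 NOR 0 = 1
G8 = NOT G5 = NOT 0 = 1
G9 = G4 OR G3 = 0 OR 1 = 1
G11 = G9 NAND G8 = 1 NAND 1 = 0
G12 = G11 NOR G6 = 0 NOR 0 = 1
G14 = x2 NAND G12 = 0 NAND 1 = 1
G15 = G3 OR G8 = 1 OR 1 = 1
G16 = G14 XOR G7 = 1 XOR 1 = 0

G11 = 0, G15 = 1, G16 = 0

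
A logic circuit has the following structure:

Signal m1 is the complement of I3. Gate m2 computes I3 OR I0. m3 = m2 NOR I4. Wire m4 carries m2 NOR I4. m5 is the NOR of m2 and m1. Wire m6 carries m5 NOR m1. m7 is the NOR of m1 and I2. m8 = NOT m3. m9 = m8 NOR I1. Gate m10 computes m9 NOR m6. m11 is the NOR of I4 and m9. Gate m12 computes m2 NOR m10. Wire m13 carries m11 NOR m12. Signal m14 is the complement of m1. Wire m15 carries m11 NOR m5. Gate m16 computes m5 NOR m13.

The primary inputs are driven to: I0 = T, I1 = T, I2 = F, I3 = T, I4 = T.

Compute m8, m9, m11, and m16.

m1 = NOT I3 = NOT T = F
m2 = I3 OR I0 = T OR T = T
m3 = m2 NOR I4 = T NOR T = F
m5 = m2 NOR m1 = T NOR F = F
m6 = m5 NOR m1 = F NOR F = T
m8 = NOT m3 = NOT F = T
m9 = m8 NOR I1 = T NOR T = F
m10 = m9 NOR m6 = F NOR T = F
m11 = I4 NOR m9 = T NOR F = F
m12 = m2 NOR m10 = T NOR F = F
m13 = m11 NOR m12 = F NOR F = T
m16 = m5 NOR m13 = F NOR T = F

m8 = T, m9 = F, m11 = F, m16 = F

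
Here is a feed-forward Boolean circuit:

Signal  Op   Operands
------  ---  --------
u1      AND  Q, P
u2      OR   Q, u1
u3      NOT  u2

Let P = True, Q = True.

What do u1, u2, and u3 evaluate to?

u1 = True, u2 = True, u3 = False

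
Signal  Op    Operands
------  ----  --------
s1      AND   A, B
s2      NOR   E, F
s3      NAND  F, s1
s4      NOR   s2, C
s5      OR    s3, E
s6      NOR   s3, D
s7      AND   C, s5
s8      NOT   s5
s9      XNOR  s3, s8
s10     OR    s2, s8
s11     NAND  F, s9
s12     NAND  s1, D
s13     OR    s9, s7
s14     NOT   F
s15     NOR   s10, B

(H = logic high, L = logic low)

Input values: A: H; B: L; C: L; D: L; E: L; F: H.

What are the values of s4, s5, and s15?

s4 = H  s5 = H  s15 = H

s1 = A AND B = H AND L = L
s2 = E NOR F = L NOR H = L
s3 = F NAND s1 = H NAND L = H
s4 = s2 NOR C = L NOR L = H
s5 = s3 OR E = H OR L = H
s8 = NOT s5 = NOT H = L
s10 = s2 OR s8 = L OR L = L
s15 = s10 NOR B = L NOR L = H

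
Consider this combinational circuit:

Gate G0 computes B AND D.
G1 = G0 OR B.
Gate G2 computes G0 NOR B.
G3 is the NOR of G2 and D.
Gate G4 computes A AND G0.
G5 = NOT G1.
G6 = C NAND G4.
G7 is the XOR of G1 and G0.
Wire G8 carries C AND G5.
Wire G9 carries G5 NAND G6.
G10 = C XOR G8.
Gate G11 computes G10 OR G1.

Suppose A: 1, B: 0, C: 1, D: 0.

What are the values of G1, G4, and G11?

G0 = B AND D = 0 AND 0 = 0
G1 = G0 OR B = 0 OR 0 = 0
G4 = A AND G0 = 1 AND 0 = 0
G5 = NOT G1 = NOT 0 = 1
G8 = C AND G5 = 1 AND 1 = 1
G10 = C XOR G8 = 1 XOR 1 = 0
G11 = G10 OR G1 = 0 OR 0 = 0

G1 = 0; G4 = 0; G11 = 0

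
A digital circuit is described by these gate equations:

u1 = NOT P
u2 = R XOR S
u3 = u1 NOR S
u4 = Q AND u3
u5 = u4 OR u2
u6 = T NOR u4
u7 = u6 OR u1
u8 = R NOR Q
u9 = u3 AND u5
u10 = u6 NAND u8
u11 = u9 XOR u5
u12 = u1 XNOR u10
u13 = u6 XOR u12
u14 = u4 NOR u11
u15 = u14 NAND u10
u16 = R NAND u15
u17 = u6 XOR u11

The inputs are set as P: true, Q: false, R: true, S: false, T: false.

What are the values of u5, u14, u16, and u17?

u1 = NOT P = NOT true = false
u2 = R XOR S = true XOR false = true
u3 = u1 NOR S = false NOR false = true
u4 = Q AND u3 = false AND true = false
u5 = u4 OR u2 = false OR true = true
u6 = T NOR u4 = false NOR false = true
u8 = R NOR Q = true NOR false = false
u9 = u3 AND u5 = true AND true = true
u10 = u6 NAND u8 = true NAND false = true
u11 = u9 XOR u5 = true XOR true = false
u14 = u4 NOR u11 = false NOR false = true
u15 = u14 NAND u10 = true NAND true = false
u16 = R NAND u15 = true NAND false = true
u17 = u6 XOR u11 = true XOR false = true

u5 = true  u14 = true  u16 = true  u17 = true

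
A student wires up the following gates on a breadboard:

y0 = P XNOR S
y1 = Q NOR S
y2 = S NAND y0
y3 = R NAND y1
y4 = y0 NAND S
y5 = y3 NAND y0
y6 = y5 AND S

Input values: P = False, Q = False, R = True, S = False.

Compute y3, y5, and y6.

y3 = False, y5 = True, y6 = False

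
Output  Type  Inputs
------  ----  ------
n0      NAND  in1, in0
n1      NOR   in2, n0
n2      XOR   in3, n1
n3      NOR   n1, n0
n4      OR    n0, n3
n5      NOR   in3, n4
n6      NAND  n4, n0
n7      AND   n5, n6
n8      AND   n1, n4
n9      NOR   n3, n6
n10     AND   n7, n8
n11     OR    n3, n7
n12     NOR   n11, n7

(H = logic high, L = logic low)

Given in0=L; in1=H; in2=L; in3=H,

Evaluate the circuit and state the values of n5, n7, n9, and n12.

n0 = in1 NAND in0 = H NAND L = H
n1 = in2 NOR n0 = L NOR H = L
n3 = n1 NOR n0 = L NOR H = L
n4 = n0 OR n3 = H OR L = H
n5 = in3 NOR n4 = H NOR H = L
n6 = n4 NAND n0 = H NAND H = L
n7 = n5 AND n6 = L AND L = L
n9 = n3 NOR n6 = L NOR L = H
n11 = n3 OR n7 = L OR L = L
n12 = n11 NOR n7 = L NOR L = H

n5 = L  n7 = L  n9 = H  n12 = H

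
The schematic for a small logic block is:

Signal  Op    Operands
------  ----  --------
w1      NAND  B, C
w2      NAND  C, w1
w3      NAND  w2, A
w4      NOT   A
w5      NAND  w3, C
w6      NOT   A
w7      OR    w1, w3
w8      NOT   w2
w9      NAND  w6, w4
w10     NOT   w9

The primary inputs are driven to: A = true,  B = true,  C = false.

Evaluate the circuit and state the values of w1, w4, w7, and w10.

w1 = B NAND C = true NAND false = true
w2 = C NAND w1 = false NAND true = true
w3 = w2 NAND A = true NAND true = false
w4 = NOT A = NOT true = false
w6 = NOT A = NOT true = false
w7 = w1 OR w3 = true OR false = true
w9 = w6 NAND w4 = false NAND false = true
w10 = NOT w9 = NOT true = false

w1 = true  w4 = false  w7 = true  w10 = false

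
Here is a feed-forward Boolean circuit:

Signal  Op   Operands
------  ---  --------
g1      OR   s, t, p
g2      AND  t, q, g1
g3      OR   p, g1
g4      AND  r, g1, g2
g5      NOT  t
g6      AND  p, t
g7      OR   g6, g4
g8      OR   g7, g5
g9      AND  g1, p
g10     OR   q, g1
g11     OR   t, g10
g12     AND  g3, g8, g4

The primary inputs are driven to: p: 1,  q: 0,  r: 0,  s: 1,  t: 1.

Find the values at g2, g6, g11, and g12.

g2 = 0, g6 = 1, g11 = 1, g12 = 0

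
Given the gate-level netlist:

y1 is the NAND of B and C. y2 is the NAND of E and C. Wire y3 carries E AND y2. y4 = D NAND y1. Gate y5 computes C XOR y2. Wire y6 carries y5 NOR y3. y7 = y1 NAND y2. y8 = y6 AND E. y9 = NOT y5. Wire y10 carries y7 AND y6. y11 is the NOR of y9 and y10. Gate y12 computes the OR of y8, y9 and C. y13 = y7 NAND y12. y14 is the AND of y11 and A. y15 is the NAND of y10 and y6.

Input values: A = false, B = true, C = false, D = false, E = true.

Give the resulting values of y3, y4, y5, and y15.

y3 = true, y4 = true, y5 = true, y15 = true

y1 = B NAND C = true NAND false = true
y2 = E NAND C = true NAND false = true
y3 = E AND y2 = true AND true = true
y4 = D NAND y1 = false NAND true = true
y5 = C XOR y2 = false XOR true = true
y6 = y5 NOR y3 = true NOR true = false
y7 = y1 NAND y2 = true NAND true = false
y10 = y7 AND y6 = false AND false = false
y15 = y10 NAND y6 = false NAND false = true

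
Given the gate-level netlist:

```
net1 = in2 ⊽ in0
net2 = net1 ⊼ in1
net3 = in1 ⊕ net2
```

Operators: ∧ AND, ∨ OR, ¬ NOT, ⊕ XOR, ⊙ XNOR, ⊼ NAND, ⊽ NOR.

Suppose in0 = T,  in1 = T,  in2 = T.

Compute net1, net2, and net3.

net1 = F, net2 = T, net3 = F

net1 = in2 NOR in0 = T NOR T = F
net2 = net1 NAND in1 = F NAND T = T
net3 = in1 XOR net2 = T XOR T = F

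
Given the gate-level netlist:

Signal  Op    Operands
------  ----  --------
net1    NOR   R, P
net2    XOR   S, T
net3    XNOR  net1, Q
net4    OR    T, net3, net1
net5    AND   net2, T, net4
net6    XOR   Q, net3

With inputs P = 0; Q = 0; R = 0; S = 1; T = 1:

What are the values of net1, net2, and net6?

net1 = R NOR P = 0 NOR 0 = 1
net2 = S XOR T = 1 XOR 1 = 0
net3 = net1 XNOR Q = 1 XNOR 0 = 0
net6 = Q XOR net3 = 0 XOR 0 = 0

net1 = 1, net2 = 0, net6 = 0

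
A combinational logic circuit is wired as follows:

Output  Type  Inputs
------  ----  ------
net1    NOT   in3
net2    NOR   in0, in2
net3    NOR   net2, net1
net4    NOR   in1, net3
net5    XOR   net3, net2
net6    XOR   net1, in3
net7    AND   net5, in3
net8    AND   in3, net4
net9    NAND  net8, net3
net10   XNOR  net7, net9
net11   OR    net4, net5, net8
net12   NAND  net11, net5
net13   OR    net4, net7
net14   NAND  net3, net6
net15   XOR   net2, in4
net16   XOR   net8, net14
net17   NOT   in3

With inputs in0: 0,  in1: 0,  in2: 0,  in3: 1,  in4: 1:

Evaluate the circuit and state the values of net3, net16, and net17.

net1 = NOT in3 = NOT 1 = 0
net2 = in0 NOR in2 = 0 NOR 0 = 1
net3 = net2 NOR net1 = 1 NOR 0 = 0
net4 = in1 NOR net3 = 0 NOR 0 = 1
net6 = net1 XOR in3 = 0 XOR 1 = 1
net8 = in3 AND net4 = 1 AND 1 = 1
net14 = net3 NAND net6 = 0 NAND 1 = 1
net16 = net8 XOR net14 = 1 XOR 1 = 0
net17 = NOT in3 = NOT 1 = 0

net3 = 0  net16 = 0  net17 = 0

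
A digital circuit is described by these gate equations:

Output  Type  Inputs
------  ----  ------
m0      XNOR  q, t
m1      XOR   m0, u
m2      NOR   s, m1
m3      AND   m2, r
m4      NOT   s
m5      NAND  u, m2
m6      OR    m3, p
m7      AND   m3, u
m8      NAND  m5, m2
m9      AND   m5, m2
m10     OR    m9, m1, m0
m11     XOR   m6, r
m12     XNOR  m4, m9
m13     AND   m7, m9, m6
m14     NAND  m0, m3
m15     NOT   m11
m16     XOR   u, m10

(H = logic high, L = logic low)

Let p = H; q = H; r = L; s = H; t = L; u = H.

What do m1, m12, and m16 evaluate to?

m1 = H, m12 = H, m16 = L

m0 = q XNOR t = H XNOR L = L
m1 = m0 XOR u = L XOR H = H
m2 = s NOR m1 = H NOR H = L
m4 = NOT s = NOT H = L
m5 = u NAND m2 = H NAND L = H
m9 = m5 AND m2 = H AND L = L
m10 = m9 OR m1 OR m0 = L OR H OR L = H
m12 = m4 XNOR m9 = L XNOR L = H
m16 = u XOR m10 = H XOR H = L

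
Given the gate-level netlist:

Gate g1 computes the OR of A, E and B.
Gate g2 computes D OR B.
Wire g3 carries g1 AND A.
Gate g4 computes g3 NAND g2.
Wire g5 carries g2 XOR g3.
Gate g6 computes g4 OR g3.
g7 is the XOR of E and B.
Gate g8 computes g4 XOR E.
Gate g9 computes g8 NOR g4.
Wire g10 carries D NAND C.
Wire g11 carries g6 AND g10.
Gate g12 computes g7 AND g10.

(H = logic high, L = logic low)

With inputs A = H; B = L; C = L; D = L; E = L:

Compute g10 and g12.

g10 = H, g12 = L

g7 = E XOR B = L XOR L = L
g10 = D NAND C = L NAND L = H
g12 = g7 AND g10 = L AND H = L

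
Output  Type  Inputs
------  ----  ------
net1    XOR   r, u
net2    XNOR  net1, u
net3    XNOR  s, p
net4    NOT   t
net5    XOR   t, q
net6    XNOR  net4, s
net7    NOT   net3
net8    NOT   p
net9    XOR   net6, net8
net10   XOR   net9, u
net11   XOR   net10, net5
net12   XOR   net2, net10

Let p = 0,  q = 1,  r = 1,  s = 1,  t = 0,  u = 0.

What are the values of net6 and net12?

net6 = 1, net12 = 0

net1 = r XOR u = 1 XOR 0 = 1
net2 = net1 XNOR u = 1 XNOR 0 = 0
net4 = NOT t = NOT 0 = 1
net6 = net4 XNOR s = 1 XNOR 1 = 1
net8 = NOT p = NOT 0 = 1
net9 = net6 XOR net8 = 1 XOR 1 = 0
net10 = net9 XOR u = 0 XOR 0 = 0
net12 = net2 XOR net10 = 0 XOR 0 = 0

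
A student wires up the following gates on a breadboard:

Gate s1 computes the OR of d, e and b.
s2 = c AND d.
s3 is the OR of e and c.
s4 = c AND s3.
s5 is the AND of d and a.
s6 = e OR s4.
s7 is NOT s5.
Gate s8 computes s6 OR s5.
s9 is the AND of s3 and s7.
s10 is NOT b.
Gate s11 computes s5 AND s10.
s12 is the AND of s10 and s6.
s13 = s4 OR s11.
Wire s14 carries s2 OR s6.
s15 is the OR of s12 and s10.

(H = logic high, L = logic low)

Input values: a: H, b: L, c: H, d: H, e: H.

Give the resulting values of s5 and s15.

s3 = e OR c = H OR H = H
s4 = c AND s3 = H AND H = H
s5 = d AND a = H AND H = H
s6 = e OR s4 = H OR H = H
s10 = NOT b = NOT L = H
s12 = s10 AND s6 = H AND H = H
s15 = s12 OR s10 = H OR H = H

s5 = H; s15 = H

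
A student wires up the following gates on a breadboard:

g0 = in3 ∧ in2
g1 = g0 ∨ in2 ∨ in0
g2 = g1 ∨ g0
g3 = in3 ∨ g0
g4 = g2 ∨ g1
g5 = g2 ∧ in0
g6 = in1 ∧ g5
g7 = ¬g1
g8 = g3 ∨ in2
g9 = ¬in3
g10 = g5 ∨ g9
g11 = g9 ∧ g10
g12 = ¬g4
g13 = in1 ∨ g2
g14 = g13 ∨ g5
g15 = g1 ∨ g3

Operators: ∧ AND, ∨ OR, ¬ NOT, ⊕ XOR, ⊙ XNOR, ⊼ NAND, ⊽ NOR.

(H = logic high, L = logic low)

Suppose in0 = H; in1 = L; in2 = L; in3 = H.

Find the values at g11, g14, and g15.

g11 = L; g14 = H; g15 = H

g0 = in3 AND in2 = H AND L = L
g1 = g0 OR in2 OR in0 = L OR L OR H = H
g2 = g1 OR g0 = H OR L = H
g3 = in3 OR g0 = H OR L = H
g5 = g2 AND in0 = H AND H = H
g9 = NOT in3 = NOT H = L
g10 = g5 OR g9 = H OR L = H
g11 = g9 AND g10 = L AND H = L
g13 = in1 OR g2 = L OR H = H
g14 = g13 OR g5 = H OR H = H
g15 = g1 OR g3 = H OR H = H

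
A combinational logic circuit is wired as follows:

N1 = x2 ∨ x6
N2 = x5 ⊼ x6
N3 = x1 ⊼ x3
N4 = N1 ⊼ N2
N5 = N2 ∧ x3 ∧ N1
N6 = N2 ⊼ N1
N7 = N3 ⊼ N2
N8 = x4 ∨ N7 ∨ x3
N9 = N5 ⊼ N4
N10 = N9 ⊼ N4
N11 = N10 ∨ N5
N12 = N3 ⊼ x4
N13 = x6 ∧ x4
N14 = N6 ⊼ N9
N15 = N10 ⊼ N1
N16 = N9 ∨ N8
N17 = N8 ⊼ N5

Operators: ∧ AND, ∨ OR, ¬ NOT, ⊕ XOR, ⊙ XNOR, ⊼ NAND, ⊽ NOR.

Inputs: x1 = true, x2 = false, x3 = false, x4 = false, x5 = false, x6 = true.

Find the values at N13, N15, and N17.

N1 = x2 OR x6 = false OR true = true
N2 = x5 NAND x6 = false NAND true = true
N3 = x1 NAND x3 = true NAND false = true
N4 = N1 NAND N2 = true NAND true = false
N5 = N2 AND x3 AND N1 = true AND false AND true = false
N7 = N3 NAND N2 = true NAND true = false
N8 = x4 OR N7 OR x3 = false OR false OR false = false
N9 = N5 NAND N4 = false NAND false = true
N10 = N9 NAND N4 = true NAND false = true
N13 = x6 AND x4 = true AND false = false
N15 = N10 NAND N1 = true NAND true = false
N17 = N8 NAND N5 = false NAND false = true

N13 = false, N15 = false, N17 = true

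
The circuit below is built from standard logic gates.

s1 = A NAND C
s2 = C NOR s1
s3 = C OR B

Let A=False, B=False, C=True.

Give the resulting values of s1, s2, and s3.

s1 = A NAND C = False NAND True = True
s2 = C NOR s1 = True NOR True = False
s3 = C OR B = True OR False = True

s1 = True, s2 = False, s3 = True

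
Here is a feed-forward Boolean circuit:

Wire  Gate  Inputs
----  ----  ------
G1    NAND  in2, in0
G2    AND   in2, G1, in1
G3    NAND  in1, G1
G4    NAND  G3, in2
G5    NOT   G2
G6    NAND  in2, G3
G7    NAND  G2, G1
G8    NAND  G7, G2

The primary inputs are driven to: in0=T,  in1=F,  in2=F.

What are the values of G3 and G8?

G3 = T, G8 = T

G1 = in2 NAND in0 = F NAND T = T
G2 = in2 AND G1 AND in1 = F AND T AND F = F
G3 = in1 NAND G1 = F NAND T = T
G7 = G2 NAND G1 = F NAND T = T
G8 = G7 NAND G2 = T NAND F = T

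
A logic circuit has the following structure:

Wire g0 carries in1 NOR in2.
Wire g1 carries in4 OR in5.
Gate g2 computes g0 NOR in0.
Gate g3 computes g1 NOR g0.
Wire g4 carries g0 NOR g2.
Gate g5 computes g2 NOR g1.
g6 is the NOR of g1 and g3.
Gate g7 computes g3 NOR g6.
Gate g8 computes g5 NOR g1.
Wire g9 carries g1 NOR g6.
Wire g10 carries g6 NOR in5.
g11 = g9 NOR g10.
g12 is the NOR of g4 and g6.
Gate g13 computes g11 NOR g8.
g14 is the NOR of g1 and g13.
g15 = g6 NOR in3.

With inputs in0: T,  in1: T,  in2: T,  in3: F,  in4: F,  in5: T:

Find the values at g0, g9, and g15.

g0 = F, g9 = F, g15 = T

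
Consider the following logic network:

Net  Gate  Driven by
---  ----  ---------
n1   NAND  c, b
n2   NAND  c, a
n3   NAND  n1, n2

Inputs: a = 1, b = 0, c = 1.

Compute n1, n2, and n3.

n1 = c NAND b = 1 NAND 0 = 1
n2 = c NAND a = 1 NAND 1 = 0
n3 = n1 NAND n2 = 1 NAND 0 = 1

n1 = 1  n2 = 0  n3 = 1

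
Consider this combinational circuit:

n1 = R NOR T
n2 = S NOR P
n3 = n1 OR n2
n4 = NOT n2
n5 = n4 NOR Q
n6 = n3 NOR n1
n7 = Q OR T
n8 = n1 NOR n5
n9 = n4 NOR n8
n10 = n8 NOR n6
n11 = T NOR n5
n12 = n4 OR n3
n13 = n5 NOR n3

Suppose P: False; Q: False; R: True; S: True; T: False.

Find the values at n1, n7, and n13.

n1 = False  n7 = False  n13 = True

n1 = R NOR T = True NOR False = False
n2 = S NOR P = True NOR False = False
n3 = n1 OR n2 = False OR False = False
n4 = NOT n2 = NOT False = True
n5 = n4 NOR Q = True NOR False = False
n7 = Q OR T = False OR False = False
n13 = n5 NOR n3 = False NOR False = True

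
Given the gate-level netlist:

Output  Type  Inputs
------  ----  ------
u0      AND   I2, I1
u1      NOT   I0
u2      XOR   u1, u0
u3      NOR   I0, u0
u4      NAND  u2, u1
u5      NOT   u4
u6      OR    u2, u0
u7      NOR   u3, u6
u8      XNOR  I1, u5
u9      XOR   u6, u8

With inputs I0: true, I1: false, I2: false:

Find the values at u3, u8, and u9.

u0 = I2 AND I1 = false AND false = false
u1 = NOT I0 = NOT true = false
u2 = u1 XOR u0 = false XOR false = false
u3 = I0 NOR u0 = true NOR false = false
u4 = u2 NAND u1 = false NAND false = true
u5 = NOT u4 = NOT true = false
u6 = u2 OR u0 = false OR false = false
u8 = I1 XNOR u5 = false XNOR false = true
u9 = u6 XOR u8 = false XOR true = true

u3 = false  u8 = true  u9 = true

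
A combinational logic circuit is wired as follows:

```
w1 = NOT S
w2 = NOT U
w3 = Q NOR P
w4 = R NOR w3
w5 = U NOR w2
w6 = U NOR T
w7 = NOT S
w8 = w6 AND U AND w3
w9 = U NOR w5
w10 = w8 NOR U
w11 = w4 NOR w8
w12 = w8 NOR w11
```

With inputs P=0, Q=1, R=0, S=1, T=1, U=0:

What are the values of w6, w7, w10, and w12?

w3 = Q NOR P = 1 NOR 0 = 0
w4 = R NOR w3 = 0 NOR 0 = 1
w6 = U NOR T = 0 NOR 1 = 0
w7 = NOT S = NOT 1 = 0
w8 = w6 AND U AND w3 = 0 AND 0 AND 0 = 0
w10 = w8 NOR U = 0 NOR 0 = 1
w11 = w4 NOR w8 = 1 NOR 0 = 0
w12 = w8 NOR w11 = 0 NOR 0 = 1

w6 = 0  w7 = 0  w10 = 1  w12 = 1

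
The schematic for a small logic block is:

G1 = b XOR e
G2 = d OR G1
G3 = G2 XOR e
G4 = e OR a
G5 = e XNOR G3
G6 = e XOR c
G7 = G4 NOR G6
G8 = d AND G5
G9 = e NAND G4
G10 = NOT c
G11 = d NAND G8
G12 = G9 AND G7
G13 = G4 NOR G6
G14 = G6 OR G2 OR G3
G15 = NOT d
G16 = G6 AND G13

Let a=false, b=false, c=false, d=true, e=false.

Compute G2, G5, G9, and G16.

G1 = b XOR e = false XOR false = false
G2 = d OR G1 = true OR false = true
G3 = G2 XOR e = true XOR false = true
G4 = e OR a = false OR false = false
G5 = e XNOR G3 = false XNOR true = false
G6 = e XOR c = false XOR false = false
G9 = e NAND G4 = false NAND false = true
G13 = G4 NOR G6 = false NOR false = true
G16 = G6 AND G13 = false AND true = false

G2 = true  G5 = false  G9 = true  G16 = false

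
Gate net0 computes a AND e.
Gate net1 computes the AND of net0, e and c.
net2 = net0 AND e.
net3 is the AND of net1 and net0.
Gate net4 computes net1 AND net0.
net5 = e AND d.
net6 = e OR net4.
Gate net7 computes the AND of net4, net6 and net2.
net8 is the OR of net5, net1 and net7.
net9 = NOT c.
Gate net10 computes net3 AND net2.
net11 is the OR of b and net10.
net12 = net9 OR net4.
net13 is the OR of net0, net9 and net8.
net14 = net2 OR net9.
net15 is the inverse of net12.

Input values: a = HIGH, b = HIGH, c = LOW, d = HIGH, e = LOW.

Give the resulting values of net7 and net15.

net7 = LOW  net15 = LOW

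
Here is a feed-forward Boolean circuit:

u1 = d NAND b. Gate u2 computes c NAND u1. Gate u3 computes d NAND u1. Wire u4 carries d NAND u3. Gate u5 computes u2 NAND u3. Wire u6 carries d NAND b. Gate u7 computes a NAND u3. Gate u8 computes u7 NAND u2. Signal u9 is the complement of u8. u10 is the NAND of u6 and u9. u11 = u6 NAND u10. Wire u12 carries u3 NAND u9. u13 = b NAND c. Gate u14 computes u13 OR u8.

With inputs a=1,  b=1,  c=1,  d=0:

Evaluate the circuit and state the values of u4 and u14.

u1 = d NAND b = 0 NAND 1 = 1
u2 = c NAND u1 = 1 NAND 1 = 0
u3 = d NAND u1 = 0 NAND 1 = 1
u4 = d NAND u3 = 0 NAND 1 = 1
u7 = a NAND u3 = 1 NAND 1 = 0
u8 = u7 NAND u2 = 0 NAND 0 = 1
u13 = b NAND c = 1 NAND 1 = 0
u14 = u13 OR u8 = 0 OR 1 = 1

u4 = 1; u14 = 1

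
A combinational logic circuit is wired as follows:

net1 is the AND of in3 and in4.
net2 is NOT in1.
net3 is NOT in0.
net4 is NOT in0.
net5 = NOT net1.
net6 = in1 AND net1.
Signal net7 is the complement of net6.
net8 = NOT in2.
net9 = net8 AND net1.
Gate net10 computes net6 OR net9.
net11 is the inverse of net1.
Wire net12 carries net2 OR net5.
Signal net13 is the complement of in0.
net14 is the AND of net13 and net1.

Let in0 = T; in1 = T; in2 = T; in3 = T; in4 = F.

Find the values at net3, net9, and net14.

net1 = in3 AND in4 = T AND F = F
net3 = NOT in0 = NOT T = F
net8 = NOT in2 = NOT T = F
net9 = net8 AND net1 = F AND F = F
net13 = NOT in0 = NOT T = F
net14 = net13 AND net1 = F AND F = F

net3 = F, net9 = F, net14 = F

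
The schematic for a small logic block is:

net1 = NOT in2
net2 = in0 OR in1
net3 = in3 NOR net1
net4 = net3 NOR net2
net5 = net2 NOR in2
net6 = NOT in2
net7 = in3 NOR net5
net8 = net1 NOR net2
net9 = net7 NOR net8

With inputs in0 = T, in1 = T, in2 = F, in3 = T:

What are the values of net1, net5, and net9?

net1 = T; net5 = F; net9 = T

net1 = NOT in2 = NOT F = T
net2 = in0 OR in1 = T OR T = T
net5 = net2 NOR in2 = T NOR F = F
net7 = in3 NOR net5 = T NOR F = F
net8 = net1 NOR net2 = T NOR T = F
net9 = net7 NOR net8 = F NOR F = T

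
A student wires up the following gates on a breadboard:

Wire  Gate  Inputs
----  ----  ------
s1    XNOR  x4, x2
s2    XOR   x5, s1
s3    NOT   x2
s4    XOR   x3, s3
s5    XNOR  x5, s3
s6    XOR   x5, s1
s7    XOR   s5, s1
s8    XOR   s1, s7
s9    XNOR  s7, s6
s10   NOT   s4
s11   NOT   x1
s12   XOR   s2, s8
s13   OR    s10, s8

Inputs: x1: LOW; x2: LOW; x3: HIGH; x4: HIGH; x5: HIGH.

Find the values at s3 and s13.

s3 = HIGH, s13 = HIGH

s1 = x4 XNOR x2 = HIGH XNOR LOW = LOW
s3 = NOT x2 = NOT LOW = HIGH
s4 = x3 XOR s3 = HIGH XOR HIGH = LOW
s5 = x5 XNOR s3 = HIGH XNOR HIGH = HIGH
s7 = s5 XOR s1 = HIGH XOR LOW = HIGH
s8 = s1 XOR s7 = LOW XOR HIGH = HIGH
s10 = NOT s4 = NOT LOW = HIGH
s13 = s10 OR s8 = HIGH OR HIGH = HIGH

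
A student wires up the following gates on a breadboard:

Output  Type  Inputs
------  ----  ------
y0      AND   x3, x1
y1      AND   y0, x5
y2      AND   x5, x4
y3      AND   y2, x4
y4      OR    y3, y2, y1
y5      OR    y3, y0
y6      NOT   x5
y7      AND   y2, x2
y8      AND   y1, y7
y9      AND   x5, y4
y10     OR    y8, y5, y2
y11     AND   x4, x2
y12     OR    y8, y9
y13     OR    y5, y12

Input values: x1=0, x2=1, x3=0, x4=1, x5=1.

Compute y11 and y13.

y0 = x3 AND x1 = 0 AND 0 = 0
y1 = y0 AND x5 = 0 AND 1 = 0
y2 = x5 AND x4 = 1 AND 1 = 1
y3 = y2 AND x4 = 1 AND 1 = 1
y4 = y3 OR y2 OR y1 = 1 OR 1 OR 0 = 1
y5 = y3 OR y0 = 1 OR 0 = 1
y7 = y2 AND x2 = 1 AND 1 = 1
y8 = y1 AND y7 = 0 AND 1 = 0
y9 = x5 AND y4 = 1 AND 1 = 1
y11 = x4 AND x2 = 1 AND 1 = 1
y12 = y8 OR y9 = 0 OR 1 = 1
y13 = y5 OR y12 = 1 OR 1 = 1

y11 = 1  y13 = 1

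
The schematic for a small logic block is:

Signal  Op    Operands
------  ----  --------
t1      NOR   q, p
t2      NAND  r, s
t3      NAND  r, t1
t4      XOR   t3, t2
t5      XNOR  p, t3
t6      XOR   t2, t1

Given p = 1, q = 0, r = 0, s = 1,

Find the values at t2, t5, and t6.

t1 = q NOR p = 0 NOR 1 = 0
t2 = r NAND s = 0 NAND 1 = 1
t3 = r NAND t1 = 0 NAND 0 = 1
t5 = p XNOR t3 = 1 XNOR 1 = 1
t6 = t2 XOR t1 = 1 XOR 0 = 1

t2 = 1; t5 = 1; t6 = 1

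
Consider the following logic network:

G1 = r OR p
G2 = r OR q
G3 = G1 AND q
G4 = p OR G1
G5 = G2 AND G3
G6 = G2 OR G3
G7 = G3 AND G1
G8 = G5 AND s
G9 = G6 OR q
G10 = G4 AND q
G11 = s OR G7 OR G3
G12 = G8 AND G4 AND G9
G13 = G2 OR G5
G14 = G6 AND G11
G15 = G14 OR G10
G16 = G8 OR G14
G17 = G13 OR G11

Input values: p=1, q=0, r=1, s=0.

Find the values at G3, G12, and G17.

G3 = 0; G12 = 0; G17 = 1

G1 = r OR p = 1 OR 1 = 1
G2 = r OR q = 1 OR 0 = 1
G3 = G1 AND q = 1 AND 0 = 0
G4 = p OR G1 = 1 OR 1 = 1
G5 = G2 AND G3 = 1 AND 0 = 0
G6 = G2 OR G3 = 1 OR 0 = 1
G7 = G3 AND G1 = 0 AND 1 = 0
G8 = G5 AND s = 0 AND 0 = 0
G9 = G6 OR q = 1 OR 0 = 1
G11 = s OR G7 OR G3 = 0 OR 0 OR 0 = 0
G12 = G8 AND G4 AND G9 = 0 AND 1 AND 1 = 0
G13 = G2 OR G5 = 1 OR 0 = 1
G17 = G13 OR G11 = 1 OR 0 = 1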